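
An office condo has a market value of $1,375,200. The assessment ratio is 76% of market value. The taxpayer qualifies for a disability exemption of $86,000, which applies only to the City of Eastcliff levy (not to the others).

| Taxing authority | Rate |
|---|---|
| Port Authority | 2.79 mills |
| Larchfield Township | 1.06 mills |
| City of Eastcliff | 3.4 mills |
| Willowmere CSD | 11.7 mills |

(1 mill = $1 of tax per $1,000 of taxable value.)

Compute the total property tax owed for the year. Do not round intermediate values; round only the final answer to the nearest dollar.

Assessed value = $1,375,200 × 0.76 = $1,045,152
Port Authority: $1,045,152 × 0.00279 = $2,915.97408
Larchfield Township: $1,045,152 × 0.00106 = $1,107.86112
City of Eastcliff: ($1,045,152 − $86,000) × 0.0034 = $959,152 × 0.0034 = $3,261.1168
Willowmere CSD: $1,045,152 × 0.0117 = $12,228.2784
Total = $19,513.2304

$19,513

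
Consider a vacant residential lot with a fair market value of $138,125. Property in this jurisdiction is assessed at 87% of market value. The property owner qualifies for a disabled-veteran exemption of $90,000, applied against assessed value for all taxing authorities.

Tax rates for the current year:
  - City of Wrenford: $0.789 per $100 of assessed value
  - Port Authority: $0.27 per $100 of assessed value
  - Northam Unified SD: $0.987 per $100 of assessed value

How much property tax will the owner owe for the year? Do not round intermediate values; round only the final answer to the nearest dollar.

Assessed value = $138,125 × 0.87 = $120,168.75
Taxable value = $120,168.75 − $90,000 = $30,168.75
City of Wrenford: $30,168.75 × 0.00789 = $238.0314375
Port Authority: $30,168.75 × 0.0027 = $81.455625
Northam Unified SD: $30,168.75 × 0.00987 = $297.7655625
Total = $238.0314375 + $81.455625 + $297.7655625 = $617.252625

$617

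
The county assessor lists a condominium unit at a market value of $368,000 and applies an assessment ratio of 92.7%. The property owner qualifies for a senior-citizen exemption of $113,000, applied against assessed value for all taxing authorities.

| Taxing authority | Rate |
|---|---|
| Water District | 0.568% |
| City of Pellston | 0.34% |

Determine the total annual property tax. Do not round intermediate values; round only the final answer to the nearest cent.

Assessed value = $368,000 × 0.927 = $341,136
Taxable value = $341,136 − $113,000 = $228,136
Water District: $228,136 × 0.00568 = $1,295.81248
City of Pellston: $228,136 × 0.0034 = $775.6624
Total = $1,295.81248 + $775.6624 = $2,071.47488

$2,071.47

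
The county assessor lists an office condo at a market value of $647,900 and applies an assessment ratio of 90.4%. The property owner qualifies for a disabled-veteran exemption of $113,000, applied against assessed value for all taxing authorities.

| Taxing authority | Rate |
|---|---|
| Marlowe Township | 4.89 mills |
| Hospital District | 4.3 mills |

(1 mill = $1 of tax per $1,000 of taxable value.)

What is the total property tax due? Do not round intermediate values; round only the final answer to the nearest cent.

Assessed value = $647,900 × 0.904 = $585,701.6
Taxable value = $585,701.6 − $113,000 = $472,701.6
Marlowe Township: $472,701.6 × 0.00489 = $2,311.510824
Hospital District: $472,701.6 × 0.0043 = $2,032.61688
Total = $2,311.510824 + $2,032.61688 = $4,344.127704

$4,344.13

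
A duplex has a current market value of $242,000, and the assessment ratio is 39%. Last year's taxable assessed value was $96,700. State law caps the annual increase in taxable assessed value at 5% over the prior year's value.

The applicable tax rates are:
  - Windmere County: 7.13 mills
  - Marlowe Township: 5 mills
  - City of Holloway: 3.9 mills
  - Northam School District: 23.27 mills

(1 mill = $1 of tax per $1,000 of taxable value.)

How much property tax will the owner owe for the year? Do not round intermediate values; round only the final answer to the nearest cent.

$3,709.13

Uncapped assessed value = $242,000 × 0.39 = $94,380
Cap limit = $96,700 × 1.05 = $101,535
Taxable assessed value = min($94,380, $101,535) = $94,380 (cap does not bind)
Windmere County: $94,380 × 0.00713 = $672.9294
Marlowe Township: $94,380 × 0.005 = $471.9
City of Holloway: $94,380 × 0.0039 = $368.082
Northam School District: $94,380 × 0.02327 = $2,196.2226
Total = $3,709.134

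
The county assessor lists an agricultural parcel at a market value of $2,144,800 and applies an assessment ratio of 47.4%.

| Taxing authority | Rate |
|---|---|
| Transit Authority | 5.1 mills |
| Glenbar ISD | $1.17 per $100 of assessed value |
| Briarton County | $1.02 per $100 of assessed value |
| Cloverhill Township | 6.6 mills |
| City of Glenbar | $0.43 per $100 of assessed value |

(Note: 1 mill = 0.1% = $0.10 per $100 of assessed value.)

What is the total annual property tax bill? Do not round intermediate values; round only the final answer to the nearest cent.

Assessed value = $2,144,800 × 0.474 = $1,016,635.2
Transit Authority: $1,016,635.2 × 0.0051 = $5,184.83952
Glenbar ISD: $1,016,635.2 × 0.0117 = $11,894.63184
Briarton County: $1,016,635.2 × 0.0102 = $10,369.67904
Cloverhill Township: $1,016,635.2 × 0.0066 = $6,709.79232
City of Glenbar: $1,016,635.2 × 0.0043 = $4,371.53136
Total = $38,530.47408

$38,530.47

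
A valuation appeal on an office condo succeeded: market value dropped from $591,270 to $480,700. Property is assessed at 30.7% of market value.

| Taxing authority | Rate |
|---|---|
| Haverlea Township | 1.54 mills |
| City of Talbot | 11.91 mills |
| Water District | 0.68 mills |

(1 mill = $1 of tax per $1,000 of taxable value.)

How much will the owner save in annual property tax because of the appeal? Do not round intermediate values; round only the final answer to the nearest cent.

$479.64

Old assessed value = $591,270 × 0.307 = $181,519.89
New assessed value = $480,700 × 0.307 = $147,574.9
Combined rate = 0.00154 + 0.01191 + 0.00068 = 0.01413
Old tax = $181,519.89 × 0.01413 = $2,564.8760457
New tax = $147,574.9 × 0.01413 = $2,085.233337
Reduction = $2,564.8760457 − $2,085.233337 = $479.6427087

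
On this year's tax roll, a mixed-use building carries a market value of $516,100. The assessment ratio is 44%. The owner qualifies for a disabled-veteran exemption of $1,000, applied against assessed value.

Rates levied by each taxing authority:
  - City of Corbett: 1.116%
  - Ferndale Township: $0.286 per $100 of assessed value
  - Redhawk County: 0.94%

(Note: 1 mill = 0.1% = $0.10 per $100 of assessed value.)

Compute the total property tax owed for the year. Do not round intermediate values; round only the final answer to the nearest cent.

Assessed value = $516,100 × 0.44 = $227,084
Taxable value = $227,084 − $1,000 = $226,084
City of Corbett: $226,084 × 0.01116 = $2,523.09744
Ferndale Township: $226,084 × 0.00286 = $646.60024
Redhawk County: $226,084 × 0.0094 = $2,125.1896
Total = $5,294.88728

$5,294.89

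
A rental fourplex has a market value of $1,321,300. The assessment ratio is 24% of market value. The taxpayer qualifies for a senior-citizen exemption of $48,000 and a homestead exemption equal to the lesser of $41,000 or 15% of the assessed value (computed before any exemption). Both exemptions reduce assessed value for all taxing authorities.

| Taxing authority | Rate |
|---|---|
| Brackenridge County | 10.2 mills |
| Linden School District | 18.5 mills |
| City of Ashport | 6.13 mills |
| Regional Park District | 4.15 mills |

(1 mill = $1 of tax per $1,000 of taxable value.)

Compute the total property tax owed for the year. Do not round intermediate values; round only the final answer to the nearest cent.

Assessed value = $1,321,300 × 0.24 = $317,112
Homestead exemption = min($41,000, 15% × $317,112) = min($41,000, $47,566.8) = $41,000 (dollar cap binds)
Taxable value = $317,112 − $48,000 − $41,000 = $228,112
Brackenridge County: $228,112 × 0.0102 = $2,326.7424
Linden School District: $228,112 × 0.0185 = $4,220.072
City of Ashport: $228,112 × 0.00613 = $1,398.32656
Regional Park District: $228,112 × 0.00415 = $946.6648
Total = $8,891.80576

$8,891.81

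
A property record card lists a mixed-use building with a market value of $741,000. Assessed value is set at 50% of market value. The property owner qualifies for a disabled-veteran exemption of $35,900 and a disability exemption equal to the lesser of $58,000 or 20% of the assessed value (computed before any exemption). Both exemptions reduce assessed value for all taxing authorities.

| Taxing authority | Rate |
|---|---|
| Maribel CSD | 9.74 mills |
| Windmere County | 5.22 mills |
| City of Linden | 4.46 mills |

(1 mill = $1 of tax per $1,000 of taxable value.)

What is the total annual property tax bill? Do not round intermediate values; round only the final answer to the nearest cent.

Assessed value = $741,000 × 0.5 = $370,500
Disability exemption = min($58,000, 20% × $370,500) = min($58,000, $74,100) = $58,000 (dollar cap binds)
Taxable value = $370,500 − $35,900 − $58,000 = $276,600
Maribel CSD: $276,600 × 0.00974 = $2,694.084
Windmere County: $276,600 × 0.00522 = $1,443.852
City of Linden: $276,600 × 0.00446 = $1,233.636
Total = $5,371.572

$5,371.57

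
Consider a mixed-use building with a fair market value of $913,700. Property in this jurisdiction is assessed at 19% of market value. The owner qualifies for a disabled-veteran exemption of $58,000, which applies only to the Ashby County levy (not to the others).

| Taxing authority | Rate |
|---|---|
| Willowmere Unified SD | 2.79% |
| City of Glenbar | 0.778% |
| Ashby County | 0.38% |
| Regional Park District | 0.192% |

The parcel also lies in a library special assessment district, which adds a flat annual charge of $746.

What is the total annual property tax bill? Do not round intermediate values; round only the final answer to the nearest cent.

$7,712.76

Assessed value = $913,700 × 0.19 = $173,603
Willowmere Unified SD: $173,603 × 0.0279 = $4,843.5237
City of Glenbar: $173,603 × 0.00778 = $1,350.63134
Ashby County: ($173,603 − $58,000) × 0.0038 = $115,603 × 0.0038 = $439.2914
Regional Park District: $173,603 × 0.00192 = $333.31776
Levies subtotal = $6,966.7642
Total = $6,966.7642 + $746 = $7,712.7642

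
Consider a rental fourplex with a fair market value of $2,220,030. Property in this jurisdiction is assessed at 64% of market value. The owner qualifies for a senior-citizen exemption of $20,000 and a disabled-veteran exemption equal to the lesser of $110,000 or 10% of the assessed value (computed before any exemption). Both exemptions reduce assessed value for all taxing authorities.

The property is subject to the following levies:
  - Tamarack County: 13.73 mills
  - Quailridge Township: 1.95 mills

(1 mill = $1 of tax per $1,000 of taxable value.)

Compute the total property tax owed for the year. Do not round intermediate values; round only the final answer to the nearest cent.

Assessed value = $2,220,030 × 0.64 = $1,420,819.2
Disabled-veteran exemption = min($110,000, 10% × $1,420,819.2) = min($110,000, $142,081.92) = $110,000 (dollar cap binds)
Taxable value = $1,420,819.2 − $20,000 − $110,000 = $1,290,819.2
Tamarack County: $1,290,819.2 × 0.01373 = $17,722.947616
Quailridge Township: $1,290,819.2 × 0.00195 = $2,517.09744
Total = $20,240.045056

$20,240.05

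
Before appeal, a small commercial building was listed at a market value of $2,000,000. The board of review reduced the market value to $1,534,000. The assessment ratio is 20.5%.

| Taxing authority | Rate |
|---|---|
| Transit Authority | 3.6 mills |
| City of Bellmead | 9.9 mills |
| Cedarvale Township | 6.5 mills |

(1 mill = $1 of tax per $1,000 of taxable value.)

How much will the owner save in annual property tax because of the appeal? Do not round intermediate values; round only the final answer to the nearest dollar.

$1,911

Old assessed value = $2,000,000 × 0.205 = $410,000
New assessed value = $1,534,000 × 0.205 = $314,470
Combined rate = 0.0036 + 0.0099 + 0.0065 = 0.02
Old tax = $410,000 × 0.02 = $8,200
New tax = $314,470 × 0.02 = $6,289.4
Reduction = $8,200 − $6,289.4 = $1,910.6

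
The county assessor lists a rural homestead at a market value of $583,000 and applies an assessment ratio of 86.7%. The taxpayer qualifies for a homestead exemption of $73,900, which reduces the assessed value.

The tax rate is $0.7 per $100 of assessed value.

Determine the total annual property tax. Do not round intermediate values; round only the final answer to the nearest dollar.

Assessed value = $583,000 × 0.867 = $505,461
Taxable value = $505,461 − $73,900 = $431,561
Tax = $431,561 × 0.007 = $3,020.927

$3,021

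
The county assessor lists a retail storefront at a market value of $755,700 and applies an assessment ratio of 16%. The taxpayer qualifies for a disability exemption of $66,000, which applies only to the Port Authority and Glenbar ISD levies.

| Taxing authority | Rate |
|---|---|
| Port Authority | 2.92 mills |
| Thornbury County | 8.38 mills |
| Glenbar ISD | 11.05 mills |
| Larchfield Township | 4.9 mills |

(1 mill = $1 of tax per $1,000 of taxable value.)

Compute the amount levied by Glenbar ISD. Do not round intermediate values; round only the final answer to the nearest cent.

$606.78

Assessed value = $755,700 × 0.16 = $120,912
Glenbar ISD taxable value = $120,912 − $66,000 = $54,912
Glenbar ISD levy = $54,912 × 0.01105 = $606.7776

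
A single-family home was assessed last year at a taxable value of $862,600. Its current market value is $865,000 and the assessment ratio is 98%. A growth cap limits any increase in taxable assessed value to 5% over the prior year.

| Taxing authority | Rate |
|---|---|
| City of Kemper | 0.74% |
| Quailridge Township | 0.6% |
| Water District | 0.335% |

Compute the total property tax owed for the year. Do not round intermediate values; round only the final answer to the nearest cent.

Uncapped assessed value = $865,000 × 0.98 = $847,700
Cap limit = $862,600 × 1.05 = $905,730
Taxable assessed value = min($847,700, $905,730) = $847,700 (cap does not bind)
City of Kemper: $847,700 × 0.0074 = $6,272.98
Quailridge Township: $847,700 × 0.006 = $5,086.2
Water District: $847,700 × 0.00335 = $2,839.795
Total = $14,198.975

$14,198.98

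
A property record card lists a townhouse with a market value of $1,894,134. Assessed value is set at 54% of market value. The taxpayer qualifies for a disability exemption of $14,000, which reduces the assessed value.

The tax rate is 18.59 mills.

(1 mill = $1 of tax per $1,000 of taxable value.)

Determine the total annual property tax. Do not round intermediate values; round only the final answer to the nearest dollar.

Assessed value = $1,894,134 × 0.54 = $1,022,832.36
Taxable value = $1,022,832.36 − $14,000 = $1,008,832.36
Tax = $1,008,832.36 × 0.01859 = $18,754.1935724

$18,754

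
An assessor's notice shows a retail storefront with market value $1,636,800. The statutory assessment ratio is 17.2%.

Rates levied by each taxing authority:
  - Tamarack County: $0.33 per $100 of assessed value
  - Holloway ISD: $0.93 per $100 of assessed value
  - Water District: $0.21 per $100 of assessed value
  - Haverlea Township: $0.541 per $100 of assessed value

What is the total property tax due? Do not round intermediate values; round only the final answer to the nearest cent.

$5,661.56

Assessed value = $1,636,800 × 0.172 = $281,529.6
Tamarack County: $281,529.6 × 0.0033 = $929.04768
Holloway ISD: $281,529.6 × 0.0093 = $2,618.22528
Water District: $281,529.6 × 0.0021 = $591.21216
Haverlea Township: $281,529.6 × 0.00541 = $1,523.075136
Total = $929.04768 + $2,618.22528 + $591.21216 + $1,523.075136 = $5,661.560256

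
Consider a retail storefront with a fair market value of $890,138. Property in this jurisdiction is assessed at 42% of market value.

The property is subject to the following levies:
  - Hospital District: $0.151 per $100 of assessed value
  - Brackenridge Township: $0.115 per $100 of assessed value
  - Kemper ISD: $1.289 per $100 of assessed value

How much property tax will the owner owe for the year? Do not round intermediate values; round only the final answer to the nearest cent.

$5,813.49

Assessed value = $890,138 × 0.42 = $373,857.96
Hospital District: $373,857.96 × 0.00151 = $564.5255196
Brackenridge Township: $373,857.96 × 0.00115 = $429.936654
Kemper ISD: $373,857.96 × 0.01289 = $4,819.0291044
Total = $564.5255196 + $429.936654 + $4,819.0291044 = $5,813.491278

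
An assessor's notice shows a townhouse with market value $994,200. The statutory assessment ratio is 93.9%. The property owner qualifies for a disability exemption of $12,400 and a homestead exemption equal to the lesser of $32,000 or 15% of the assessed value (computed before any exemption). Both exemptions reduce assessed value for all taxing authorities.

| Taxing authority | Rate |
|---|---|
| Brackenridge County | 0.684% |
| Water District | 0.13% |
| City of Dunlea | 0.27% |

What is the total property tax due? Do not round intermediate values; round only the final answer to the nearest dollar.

Assessed value = $994,200 × 0.939 = $933,553.8
Homestead exemption = min($32,000, 15% × $933,553.8) = min($32,000, $140,033.07) = $32,000 (dollar cap binds)
Taxable value = $933,553.8 − $12,400 − $32,000 = $889,153.8
Brackenridge County: $889,153.8 × 0.00684 = $6,081.811992
Water District: $889,153.8 × 0.0013 = $1,155.89994
City of Dunlea: $889,153.8 × 0.0027 = $2,400.71526
Total = $9,638.427192

$9,638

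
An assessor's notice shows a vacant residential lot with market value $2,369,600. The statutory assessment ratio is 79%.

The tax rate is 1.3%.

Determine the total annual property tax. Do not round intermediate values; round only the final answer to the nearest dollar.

Assessed value = $2,369,600 × 0.79 = $1,871,984
Tax = $1,871,984 × 0.013 = $24,335.792

$24,336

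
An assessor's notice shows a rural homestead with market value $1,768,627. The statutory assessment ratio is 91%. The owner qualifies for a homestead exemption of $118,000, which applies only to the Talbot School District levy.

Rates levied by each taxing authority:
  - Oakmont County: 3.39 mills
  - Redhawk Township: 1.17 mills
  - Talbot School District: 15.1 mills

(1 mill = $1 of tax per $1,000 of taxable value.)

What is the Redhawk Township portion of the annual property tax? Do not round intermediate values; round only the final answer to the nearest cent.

Assessed value = $1,768,627 × 0.91 = $1,609,450.57
Redhawk Township taxable value = $1,609,450.57 (exemption does not apply)
Redhawk Township levy = $1,609,450.57 × 0.00117 = $1,883.0571669

$1,883.06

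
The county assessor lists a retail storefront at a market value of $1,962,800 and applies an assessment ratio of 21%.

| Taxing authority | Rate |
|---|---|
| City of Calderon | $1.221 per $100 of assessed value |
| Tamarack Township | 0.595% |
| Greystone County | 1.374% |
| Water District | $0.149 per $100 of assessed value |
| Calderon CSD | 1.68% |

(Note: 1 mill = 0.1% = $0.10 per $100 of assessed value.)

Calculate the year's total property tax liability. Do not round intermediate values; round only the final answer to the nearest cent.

$20,687.72

Assessed value = $1,962,800 × 0.21 = $412,188
City of Calderon: $412,188 × 0.01221 = $5,032.81548
Tamarack Township: $412,188 × 0.00595 = $2,452.5186
Greystone County: $412,188 × 0.01374 = $5,663.46312
Water District: $412,188 × 0.00149 = $614.16012
Calderon CSD: $412,188 × 0.0168 = $6,924.7584
Total = $20,687.71572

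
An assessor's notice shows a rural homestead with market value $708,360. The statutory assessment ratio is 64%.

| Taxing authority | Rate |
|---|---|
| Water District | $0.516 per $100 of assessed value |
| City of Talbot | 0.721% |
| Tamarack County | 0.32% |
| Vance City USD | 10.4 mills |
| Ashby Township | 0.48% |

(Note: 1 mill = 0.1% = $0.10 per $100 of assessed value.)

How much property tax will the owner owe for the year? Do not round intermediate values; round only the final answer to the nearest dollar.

Assessed value = $708,360 × 0.64 = $453,350.4
Water District: $453,350.4 × 0.00516 = $2,339.288064
City of Talbot: $453,350.4 × 0.00721 = $3,268.656384
Tamarack County: $453,350.4 × 0.0032 = $1,450.72128
Vance City USD: $453,350.4 × 0.0104 = $4,714.84416
Ashby Township: $453,350.4 × 0.0048 = $2,176.08192
Total = $13,949.591808

$13,950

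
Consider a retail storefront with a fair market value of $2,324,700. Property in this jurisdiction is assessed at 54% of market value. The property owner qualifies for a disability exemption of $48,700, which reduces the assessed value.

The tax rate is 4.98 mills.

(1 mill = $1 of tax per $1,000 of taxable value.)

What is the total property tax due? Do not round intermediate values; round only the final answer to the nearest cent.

Assessed value = $2,324,700 × 0.54 = $1,255,338
Taxable value = $1,255,338 − $48,700 = $1,206,638
Tax = $1,206,638 × 0.00498 = $6,009.05724

$6,009.06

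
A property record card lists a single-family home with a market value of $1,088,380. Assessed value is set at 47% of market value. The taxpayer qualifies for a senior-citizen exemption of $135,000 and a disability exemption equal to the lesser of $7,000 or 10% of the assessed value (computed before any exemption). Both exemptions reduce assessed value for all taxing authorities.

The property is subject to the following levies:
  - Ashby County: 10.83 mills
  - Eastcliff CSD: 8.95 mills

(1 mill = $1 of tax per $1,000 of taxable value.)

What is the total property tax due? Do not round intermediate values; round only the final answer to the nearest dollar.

Assessed value = $1,088,380 × 0.47 = $511,538.6
Disability exemption = min($7,000, 10% × $511,538.6) = min($7,000, $51,153.86) = $7,000 (dollar cap binds)
Taxable value = $511,538.6 − $135,000 − $7,000 = $369,538.6
Ashby County: $369,538.6 × 0.01083 = $4,002.103038
Eastcliff CSD: $369,538.6 × 0.00895 = $3,307.37047
Total = $7,309.473508

$7,309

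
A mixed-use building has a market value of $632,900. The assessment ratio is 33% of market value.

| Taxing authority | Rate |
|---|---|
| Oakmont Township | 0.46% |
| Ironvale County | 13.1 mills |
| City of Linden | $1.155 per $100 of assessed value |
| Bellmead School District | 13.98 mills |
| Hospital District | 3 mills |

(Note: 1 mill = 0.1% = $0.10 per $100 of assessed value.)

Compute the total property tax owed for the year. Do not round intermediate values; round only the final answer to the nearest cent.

$9,655.46

Assessed value = $632,900 × 0.33 = $208,857
Oakmont Township: $208,857 × 0.0046 = $960.7422
Ironvale County: $208,857 × 0.0131 = $2,736.0267
City of Linden: $208,857 × 0.01155 = $2,412.29835
Bellmead School District: $208,857 × 0.01398 = $2,919.82086
Hospital District: $208,857 × 0.003 = $626.571
Total = $9,655.45911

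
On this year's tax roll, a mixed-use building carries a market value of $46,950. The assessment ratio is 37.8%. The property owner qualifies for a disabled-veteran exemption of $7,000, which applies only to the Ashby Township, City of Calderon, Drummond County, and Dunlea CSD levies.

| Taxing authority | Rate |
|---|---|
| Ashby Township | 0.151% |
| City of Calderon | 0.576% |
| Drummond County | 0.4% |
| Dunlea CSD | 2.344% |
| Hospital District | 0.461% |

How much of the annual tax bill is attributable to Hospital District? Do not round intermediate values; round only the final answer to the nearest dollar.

$82

Assessed value = $46,950 × 0.378 = $17,747.1
Hospital District taxable value = $17,747.1 (exemption does not apply)
Hospital District levy = $17,747.1 × 0.00461 = $81.814131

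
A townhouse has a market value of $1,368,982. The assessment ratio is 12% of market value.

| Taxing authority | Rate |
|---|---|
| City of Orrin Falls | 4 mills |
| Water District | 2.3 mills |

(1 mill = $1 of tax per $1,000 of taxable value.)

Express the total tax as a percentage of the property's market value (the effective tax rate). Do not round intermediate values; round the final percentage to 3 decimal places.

Assessed value = $1,368,982 × 0.12 = $164,277.84
City of Orrin Falls: $164,277.84 × 0.004 = $657.11136
Water District: $164,277.84 × 0.0023 = $377.839032
Total tax = $1,034.950392
Effective rate = $1,034.950392 ÷ $1,368,982 = 0.076% of market value

0.076%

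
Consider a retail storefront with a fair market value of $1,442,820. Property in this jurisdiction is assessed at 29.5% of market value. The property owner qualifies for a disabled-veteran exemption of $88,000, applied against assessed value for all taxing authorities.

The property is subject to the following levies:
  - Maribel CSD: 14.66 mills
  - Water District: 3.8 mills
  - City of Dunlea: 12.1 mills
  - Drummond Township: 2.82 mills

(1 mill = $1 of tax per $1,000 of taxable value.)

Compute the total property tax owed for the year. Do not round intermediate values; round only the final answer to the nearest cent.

$11,270.15

Assessed value = $1,442,820 × 0.295 = $425,631.9
Taxable value = $425,631.9 − $88,000 = $337,631.9
Maribel CSD: $337,631.9 × 0.01466 = $4,949.683654
Water District: $337,631.9 × 0.0038 = $1,283.00122
City of Dunlea: $337,631.9 × 0.0121 = $4,085.34599
Drummond Township: $337,631.9 × 0.00282 = $952.121958
Total = $4,949.683654 + $1,283.00122 + $4,085.34599 + $952.121958 = $11,270.152822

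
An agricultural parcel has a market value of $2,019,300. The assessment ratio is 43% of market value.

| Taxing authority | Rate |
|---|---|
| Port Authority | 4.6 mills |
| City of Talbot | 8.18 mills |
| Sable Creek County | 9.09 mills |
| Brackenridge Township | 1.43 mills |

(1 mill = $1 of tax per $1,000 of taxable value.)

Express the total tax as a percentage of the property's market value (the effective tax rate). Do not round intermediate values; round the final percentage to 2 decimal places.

Assessed value = $2,019,300 × 0.43 = $868,299
Port Authority: $868,299 × 0.0046 = $3,994.1754
City of Talbot: $868,299 × 0.00818 = $7,102.68582
Sable Creek County: $868,299 × 0.00909 = $7,892.83791
Brackenridge Township: $868,299 × 0.00143 = $1,241.66757
Total tax = $20,231.3667
Effective rate = $20,231.3667 ÷ $2,019,300 = 1.00% of market value

1.00%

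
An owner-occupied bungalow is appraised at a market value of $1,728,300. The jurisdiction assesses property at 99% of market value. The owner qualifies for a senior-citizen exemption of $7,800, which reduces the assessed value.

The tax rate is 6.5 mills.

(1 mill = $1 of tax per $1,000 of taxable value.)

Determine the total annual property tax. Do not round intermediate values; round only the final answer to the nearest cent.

$11,070.91

Assessed value = $1,728,300 × 0.99 = $1,711,017
Taxable value = $1,711,017 − $7,800 = $1,703,217
Tax = $1,703,217 × 0.0065 = $11,070.9105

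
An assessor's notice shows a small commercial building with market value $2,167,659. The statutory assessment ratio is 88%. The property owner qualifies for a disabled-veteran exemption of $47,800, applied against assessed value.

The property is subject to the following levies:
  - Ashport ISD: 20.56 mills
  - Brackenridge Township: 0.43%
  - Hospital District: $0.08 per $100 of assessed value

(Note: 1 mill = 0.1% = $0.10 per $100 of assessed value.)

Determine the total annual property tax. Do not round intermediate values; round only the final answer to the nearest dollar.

$47,721

Assessed value = $2,167,659 × 0.88 = $1,907,539.92
Taxable value = $1,907,539.92 − $47,800 = $1,859,739.92
Ashport ISD: $1,859,739.92 × 0.02056 = $38,236.2527552
Brackenridge Township: $1,859,739.92 × 0.0043 = $7,996.881656
Hospital District: $1,859,739.92 × 0.0008 = $1,487.791936
Total = $47,720.9263472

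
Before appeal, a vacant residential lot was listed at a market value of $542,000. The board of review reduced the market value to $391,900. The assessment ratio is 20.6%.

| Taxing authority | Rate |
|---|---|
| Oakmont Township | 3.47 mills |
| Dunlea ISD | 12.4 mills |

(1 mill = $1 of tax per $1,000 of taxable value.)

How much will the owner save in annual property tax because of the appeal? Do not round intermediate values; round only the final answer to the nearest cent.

Old assessed value = $542,000 × 0.206 = $111,652
New assessed value = $391,900 × 0.206 = $80,731.4
Combined rate = 0.00347 + 0.0124 = 0.01587
Old tax = $111,652 × 0.01587 = $1,771.91724
New tax = $80,731.4 × 0.01587 = $1,281.207318
Reduction = $1,771.91724 − $1,281.207318 = $490.709922

$490.71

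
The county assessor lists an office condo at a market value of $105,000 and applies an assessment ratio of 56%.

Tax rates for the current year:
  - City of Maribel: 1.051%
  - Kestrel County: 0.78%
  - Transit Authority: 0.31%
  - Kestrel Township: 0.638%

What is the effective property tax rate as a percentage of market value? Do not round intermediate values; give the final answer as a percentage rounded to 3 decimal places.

1.556%

Assessed value = $105,000 × 0.56 = $58,800
City of Maribel: $58,800 × 0.01051 = $617.988
Kestrel County: $58,800 × 0.0078 = $458.64
Transit Authority: $58,800 × 0.0031 = $182.28
Kestrel Township: $58,800 × 0.00638 = $375.144
Total tax = $1,634.052
Effective rate = $1,634.052 ÷ $105,000 = 1.556% of market value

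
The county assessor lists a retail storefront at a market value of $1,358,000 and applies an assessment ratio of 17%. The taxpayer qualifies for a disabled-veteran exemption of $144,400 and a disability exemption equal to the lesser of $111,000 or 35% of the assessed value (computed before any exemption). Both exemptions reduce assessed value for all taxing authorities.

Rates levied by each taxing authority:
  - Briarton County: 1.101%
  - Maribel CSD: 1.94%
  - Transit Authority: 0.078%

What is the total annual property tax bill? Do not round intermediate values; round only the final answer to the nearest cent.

$176.50

Assessed value = $1,358,000 × 0.17 = $230,860
Disability exemption = min($111,000, 35% × $230,860) = min($111,000, $80,801) = $80,801 (percentage binds)
Taxable value = $230,860 − $144,400 − $80,801 = $5,659
Briarton County: $5,659 × 0.01101 = $62.30559
Maribel CSD: $5,659 × 0.0194 = $109.7846
Transit Authority: $5,659 × 0.00078 = $4.41402
Total = $176.50421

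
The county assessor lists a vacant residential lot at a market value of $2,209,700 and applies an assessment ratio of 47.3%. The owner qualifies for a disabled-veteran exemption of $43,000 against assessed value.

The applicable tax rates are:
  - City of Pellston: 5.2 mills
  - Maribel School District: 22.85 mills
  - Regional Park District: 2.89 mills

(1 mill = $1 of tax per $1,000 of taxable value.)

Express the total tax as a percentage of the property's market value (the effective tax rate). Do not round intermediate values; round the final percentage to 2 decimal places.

Assessed value = $2,209,700 × 0.473 = $1,045,188.1
Taxable value = $1,045,188.1 − $43,000 = $1,002,188.1
City of Pellston: $1,002,188.1 × 0.0052 = $5,211.37812
Maribel School District: $1,002,188.1 × 0.02285 = $22,899.998085
Regional Park District: $1,002,188.1 × 0.00289 = $2,896.323609
Total tax = $31,007.699814
Effective rate = $31,007.699814 ÷ $2,209,700 = 1.40% of market value

1.40%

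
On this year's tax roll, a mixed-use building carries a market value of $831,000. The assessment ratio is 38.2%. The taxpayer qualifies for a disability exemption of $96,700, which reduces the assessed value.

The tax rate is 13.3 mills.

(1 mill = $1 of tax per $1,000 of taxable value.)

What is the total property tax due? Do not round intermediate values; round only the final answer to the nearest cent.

$2,935.87

Assessed value = $831,000 × 0.382 = $317,442
Taxable value = $317,442 − $96,700 = $220,742
Tax = $220,742 × 0.0133 = $2,935.8686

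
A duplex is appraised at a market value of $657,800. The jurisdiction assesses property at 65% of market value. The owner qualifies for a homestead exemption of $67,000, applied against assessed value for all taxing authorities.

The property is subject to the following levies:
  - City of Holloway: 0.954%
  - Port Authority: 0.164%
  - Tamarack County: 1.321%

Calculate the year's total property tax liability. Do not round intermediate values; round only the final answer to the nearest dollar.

$8,794

Assessed value = $657,800 × 0.65 = $427,570
Taxable value = $427,570 − $67,000 = $360,570
City of Holloway: $360,570 × 0.00954 = $3,439.8378
Port Authority: $360,570 × 0.00164 = $591.3348
Tamarack County: $360,570 × 0.01321 = $4,763.1297
Total = $3,439.8378 + $591.3348 + $4,763.1297 = $8,794.3023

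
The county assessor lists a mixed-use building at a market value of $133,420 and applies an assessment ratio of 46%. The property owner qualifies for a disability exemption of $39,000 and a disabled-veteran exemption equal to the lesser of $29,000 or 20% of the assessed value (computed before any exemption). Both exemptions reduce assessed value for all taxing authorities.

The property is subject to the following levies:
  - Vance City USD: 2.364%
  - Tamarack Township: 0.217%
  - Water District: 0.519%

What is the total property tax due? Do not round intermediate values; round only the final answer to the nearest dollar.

Assessed value = $133,420 × 0.46 = $61,373.2
Disabled-veteran exemption = min($29,000, 20% × $61,373.2) = min($29,000, $12,274.64) = $12,274.64 (percentage binds)
Taxable value = $61,373.2 − $39,000 − $12,274.64 = $10,098.56
Vance City USD: $10,098.56 × 0.02364 = $238.7299584
Tamarack Township: $10,098.56 × 0.00217 = $21.9138752
Water District: $10,098.56 × 0.00519 = $52.4115264
Total = $313.05536

$313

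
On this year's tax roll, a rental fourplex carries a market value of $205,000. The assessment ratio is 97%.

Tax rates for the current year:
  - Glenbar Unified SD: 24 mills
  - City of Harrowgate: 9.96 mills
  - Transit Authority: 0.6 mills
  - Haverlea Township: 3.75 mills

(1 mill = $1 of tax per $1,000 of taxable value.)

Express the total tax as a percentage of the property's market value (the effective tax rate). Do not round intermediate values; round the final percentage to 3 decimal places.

3.716%

Assessed value = $205,000 × 0.97 = $198,850
Glenbar Unified SD: $198,850 × 0.024 = $4,772.4
City of Harrowgate: $198,850 × 0.00996 = $1,980.546
Transit Authority: $198,850 × 0.0006 = $119.31
Haverlea Township: $198,850 × 0.00375 = $745.6875
Total tax = $7,617.9435
Effective rate = $7,617.9435 ÷ $205,000 = 3.716% of market value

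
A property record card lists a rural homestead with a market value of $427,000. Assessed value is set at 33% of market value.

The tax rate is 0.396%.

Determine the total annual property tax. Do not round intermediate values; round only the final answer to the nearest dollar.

Assessed value = $427,000 × 0.33 = $140,910
Tax = $140,910 × 0.00396 = $558.0036

$558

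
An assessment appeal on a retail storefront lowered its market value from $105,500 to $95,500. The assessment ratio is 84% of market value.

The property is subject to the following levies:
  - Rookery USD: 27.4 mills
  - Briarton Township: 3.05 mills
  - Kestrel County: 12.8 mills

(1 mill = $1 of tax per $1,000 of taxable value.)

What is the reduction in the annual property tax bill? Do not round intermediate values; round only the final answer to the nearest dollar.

$363

Old assessed value = $105,500 × 0.84 = $88,620
New assessed value = $95,500 × 0.84 = $80,220
Combined rate = 0.0274 + 0.00305 + 0.0128 = 0.04325
Old tax = $88,620 × 0.04325 = $3,832.815
New tax = $80,220 × 0.04325 = $3,469.515
Reduction = $3,832.815 − $3,469.515 = $363.3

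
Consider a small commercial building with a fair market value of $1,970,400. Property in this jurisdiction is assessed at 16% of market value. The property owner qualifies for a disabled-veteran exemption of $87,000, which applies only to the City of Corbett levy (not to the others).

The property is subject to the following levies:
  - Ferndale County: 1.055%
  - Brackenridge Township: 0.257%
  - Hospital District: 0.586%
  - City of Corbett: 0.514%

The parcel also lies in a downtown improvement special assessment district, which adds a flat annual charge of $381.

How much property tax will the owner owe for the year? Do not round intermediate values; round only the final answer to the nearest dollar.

Assessed value = $1,970,400 × 0.16 = $315,264
Ferndale County: $315,264 × 0.01055 = $3,326.0352
Brackenridge Township: $315,264 × 0.00257 = $810.22848
Hospital District: $315,264 × 0.00586 = $1,847.44704
City of Corbett: ($315,264 − $87,000) × 0.00514 = $228,264 × 0.00514 = $1,173.27696
Levies subtotal = $7,156.98768
Total = $7,156.98768 + $381 = $7,537.98768

$7,538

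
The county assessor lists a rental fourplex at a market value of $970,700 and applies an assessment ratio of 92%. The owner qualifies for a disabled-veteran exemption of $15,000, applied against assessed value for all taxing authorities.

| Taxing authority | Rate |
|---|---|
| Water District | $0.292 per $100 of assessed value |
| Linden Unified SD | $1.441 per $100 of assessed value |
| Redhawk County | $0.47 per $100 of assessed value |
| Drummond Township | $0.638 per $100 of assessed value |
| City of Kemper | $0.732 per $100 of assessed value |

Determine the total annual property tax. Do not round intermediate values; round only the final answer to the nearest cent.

Assessed value = $970,700 × 0.92 = $893,044
Taxable value = $893,044 − $15,000 = $878,044
Water District: $878,044 × 0.00292 = $2,563.88848
Linden Unified SD: $878,044 × 0.01441 = $12,652.61404
Redhawk County: $878,044 × 0.0047 = $4,126.8068
Drummond Township: $878,044 × 0.00638 = $5,601.92072
City of Kemper: $878,044 × 0.00732 = $6,427.28208
Total = $2,563.88848 + $12,652.61404 + $4,126.8068 + $5,601.92072 + $6,427.28208 = $31,372.51212

$31,372.51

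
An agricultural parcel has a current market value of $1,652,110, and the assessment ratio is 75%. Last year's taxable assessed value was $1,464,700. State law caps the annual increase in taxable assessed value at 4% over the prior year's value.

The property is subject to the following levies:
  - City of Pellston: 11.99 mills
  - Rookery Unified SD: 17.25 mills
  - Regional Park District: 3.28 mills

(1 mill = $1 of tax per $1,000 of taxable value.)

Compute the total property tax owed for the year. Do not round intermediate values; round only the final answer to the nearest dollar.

Uncapped assessed value = $1,652,110 × 0.75 = $1,239,082.5
Cap limit = $1,464,700 × 1.04 = $1,523,288
Taxable assessed value = min($1,239,082.5, $1,523,288) = $1,239,082.5 (cap does not bind)
City of Pellston: $1,239,082.5 × 0.01199 = $14,856.599175
Rookery Unified SD: $1,239,082.5 × 0.01725 = $21,374.173125
Regional Park District: $1,239,082.5 × 0.00328 = $4,064.1906
Total = $40,294.9629

$40,295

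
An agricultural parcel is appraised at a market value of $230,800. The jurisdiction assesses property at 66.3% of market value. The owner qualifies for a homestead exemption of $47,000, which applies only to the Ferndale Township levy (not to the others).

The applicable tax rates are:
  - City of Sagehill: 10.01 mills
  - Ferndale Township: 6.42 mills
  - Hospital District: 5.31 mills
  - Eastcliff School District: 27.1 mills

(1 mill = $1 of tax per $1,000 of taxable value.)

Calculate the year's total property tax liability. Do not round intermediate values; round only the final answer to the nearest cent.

$7,171.78

Assessed value = $230,800 × 0.663 = $153,020.4
City of Sagehill: $153,020.4 × 0.01001 = $1,531.734204
Ferndale Township: ($153,020.4 − $47,000) × 0.00642 = $106,020.4 × 0.00642 = $680.650968
Hospital District: $153,020.4 × 0.00531 = $812.538324
Eastcliff School District: $153,020.4 × 0.0271 = $4,146.85284
Total = $7,171.776336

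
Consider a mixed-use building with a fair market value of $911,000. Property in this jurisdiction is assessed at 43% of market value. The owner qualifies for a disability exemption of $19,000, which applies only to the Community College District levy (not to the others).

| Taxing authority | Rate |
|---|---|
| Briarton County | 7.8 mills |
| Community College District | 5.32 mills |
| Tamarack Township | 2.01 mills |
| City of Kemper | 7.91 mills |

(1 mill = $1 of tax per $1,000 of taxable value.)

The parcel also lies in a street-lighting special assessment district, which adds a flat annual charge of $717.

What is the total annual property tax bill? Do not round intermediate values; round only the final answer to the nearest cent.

$9,641.38

Assessed value = $911,000 × 0.43 = $391,730
Briarton County: $391,730 × 0.0078 = $3,055.494
Community College District: ($391,730 − $19,000) × 0.00532 = $372,730 × 0.00532 = $1,982.9236
Tamarack Township: $391,730 × 0.00201 = $787.3773
City of Kemper: $391,730 × 0.00791 = $3,098.5843
Levies subtotal = $8,924.3792
Total = $8,924.3792 + $717 = $9,641.3792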